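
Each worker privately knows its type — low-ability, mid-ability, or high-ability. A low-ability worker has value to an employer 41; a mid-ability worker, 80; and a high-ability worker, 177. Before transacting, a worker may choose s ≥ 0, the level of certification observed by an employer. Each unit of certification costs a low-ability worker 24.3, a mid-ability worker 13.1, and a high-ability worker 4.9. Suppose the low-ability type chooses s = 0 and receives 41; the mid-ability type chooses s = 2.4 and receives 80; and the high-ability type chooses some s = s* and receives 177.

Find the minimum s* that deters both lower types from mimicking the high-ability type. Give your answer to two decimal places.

Mid-ability type (on-path payoff 80 − 13.1×2.4 = 48.56) won't mimic when 48.56 ≥ 177 − 13.1·s*, i.e. s* ≥ 9.80.
Low-ability type (on-path payoff 41) won't mimic when 41 ≥ 177 − 24.3·s*, i.e. s* ≥ 5.60.
Both must hold, so s* = max(5.60, 9.80) = 9.80. The mid-ability type's constraint binds.

9.80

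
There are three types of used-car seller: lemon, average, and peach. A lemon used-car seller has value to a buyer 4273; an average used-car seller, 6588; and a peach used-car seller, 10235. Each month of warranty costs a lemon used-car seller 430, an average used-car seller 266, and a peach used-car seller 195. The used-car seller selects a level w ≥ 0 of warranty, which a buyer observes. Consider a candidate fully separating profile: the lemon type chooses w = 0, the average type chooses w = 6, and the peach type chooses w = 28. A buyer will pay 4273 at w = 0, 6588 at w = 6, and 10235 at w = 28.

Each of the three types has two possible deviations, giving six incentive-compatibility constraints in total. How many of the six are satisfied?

Peach (own payoff 10235 − 195×28 = 4775): to w=0 gives 4273 → no gain ✓; to w=6 gives 6588 − 195×6 = 5418 → profitable ✗.
Average (own payoff 6588 − 266×6 = 4992): to w=0 gives 4273 → no gain ✓; to w=28 gives 10235 − 266×28 = 2787 → no gain ✓.
Lemon (own payoff 4273): to w=6 gives 6588 − 430×6 = 4008 → no gain ✓; to w=28 gives 10235 − 430×28 = -1805 → no gain ✓.
5 of the 6 constraints hold; not an equilibrium.

5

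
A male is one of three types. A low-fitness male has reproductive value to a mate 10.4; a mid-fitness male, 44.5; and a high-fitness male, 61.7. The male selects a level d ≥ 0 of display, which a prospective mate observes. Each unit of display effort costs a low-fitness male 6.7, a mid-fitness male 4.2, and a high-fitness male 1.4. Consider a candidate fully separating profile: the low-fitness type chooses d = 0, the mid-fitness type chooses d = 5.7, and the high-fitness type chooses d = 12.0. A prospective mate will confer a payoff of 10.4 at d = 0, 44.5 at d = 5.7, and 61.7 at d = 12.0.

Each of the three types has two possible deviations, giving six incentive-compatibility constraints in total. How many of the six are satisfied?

Low-fitness (own payoff 10.4): to d=5.7 gives 44.5 − 6.7×5.7 = 6.31 → no gain ✓; to d=12.0 gives 61.7 − 6.7×12.0 = -18.7 → no gain ✓.
Mid-fitness (own payoff 44.5 − 4.2×5.7 = 20.56): to d=0 gives 10.4 → no gain ✓; to d=12.0 gives 61.7 − 4.2×12.0 = 11.3 → no gain ✓.
High-fitness (own payoff 61.7 − 1.4×12.0 = 44.9): to d=0 gives 10.4 → no gain ✓; to d=5.7 gives 44.5 − 1.4×5.7 = 36.52 → no gain ✓.
6 of the 6 constraints hold; this profile is a separating equilibrium.

6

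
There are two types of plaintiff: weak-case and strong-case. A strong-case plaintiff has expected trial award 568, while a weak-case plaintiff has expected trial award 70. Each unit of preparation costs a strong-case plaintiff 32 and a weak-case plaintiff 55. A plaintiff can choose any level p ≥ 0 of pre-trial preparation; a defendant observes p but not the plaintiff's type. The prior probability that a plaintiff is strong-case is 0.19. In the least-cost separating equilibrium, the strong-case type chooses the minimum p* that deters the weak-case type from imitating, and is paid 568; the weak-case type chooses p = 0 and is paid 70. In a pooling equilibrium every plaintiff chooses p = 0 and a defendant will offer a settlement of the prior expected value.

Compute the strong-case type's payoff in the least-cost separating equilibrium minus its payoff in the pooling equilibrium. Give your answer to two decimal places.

Least-cost separating signal: p* solves 70 = 568 − 55·p*, so p* = (568 − 70)/55 ≈ 9.0545.
Strong-case type's separating payoff: 568 − 32 × p* = 568 − 32 × (568 − 70)/55 = 568 − 15936/55 ≈ 278.2545.
Pooling payoff: 0.19 × 568 + 0.81 × 70 = 164.62.
Difference: 278.2545 − 164.62 = 113.6345, i.e. 113.63 to two decimal places.
The strong-case type prefers to separate.

113.63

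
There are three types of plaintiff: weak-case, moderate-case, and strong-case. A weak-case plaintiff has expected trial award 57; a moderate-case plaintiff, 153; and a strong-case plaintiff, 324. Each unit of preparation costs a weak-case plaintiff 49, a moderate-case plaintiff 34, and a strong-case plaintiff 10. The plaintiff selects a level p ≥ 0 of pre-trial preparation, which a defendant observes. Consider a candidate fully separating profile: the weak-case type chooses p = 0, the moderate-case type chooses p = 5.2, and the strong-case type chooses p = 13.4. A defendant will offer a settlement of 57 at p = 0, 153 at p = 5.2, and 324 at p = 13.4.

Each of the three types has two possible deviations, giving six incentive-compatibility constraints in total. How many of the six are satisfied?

5

Moderate-case (own payoff 153 − 34×5.2 = -23.8): to p=0 gives 57 → profitable ✗; to p=13.4 gives 324 − 34×13.4 = -131.6 → no gain ✓.
Strong-case (own payoff 324 − 10×13.4 = 190): to p=0 gives 57 → no gain ✓; to p=5.2 gives 153 − 10×5.2 = 101 → no gain ✓.
Weak-case (own payoff 57): to p=5.2 gives 153 − 49×5.2 = -101.8 → no gain ✓; to p=13.4 gives 324 − 49×13.4 = -332.6 → no gain ✓.
5 of the 6 constraints hold; not an equilibrium.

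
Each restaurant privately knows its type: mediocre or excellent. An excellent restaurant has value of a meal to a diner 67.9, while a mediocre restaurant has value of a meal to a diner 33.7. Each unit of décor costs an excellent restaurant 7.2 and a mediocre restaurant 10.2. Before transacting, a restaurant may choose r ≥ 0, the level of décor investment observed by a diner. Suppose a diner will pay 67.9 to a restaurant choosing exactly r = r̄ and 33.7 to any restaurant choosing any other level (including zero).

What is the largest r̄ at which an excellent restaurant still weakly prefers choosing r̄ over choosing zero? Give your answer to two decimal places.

4.75

Choosing r̄ yields the excellent type 67.9 − 7.2·r̄; choosing zero yields 33.7.
The excellent type is indifferent at 67.9 − 7.2·r̄ = 33.7, i.e. r̄ = (67.9 − 33.7) / 7.2 = 4.75.
For any r̄ above 4.75 the excellent type would rather pool at zero, so separation collapses.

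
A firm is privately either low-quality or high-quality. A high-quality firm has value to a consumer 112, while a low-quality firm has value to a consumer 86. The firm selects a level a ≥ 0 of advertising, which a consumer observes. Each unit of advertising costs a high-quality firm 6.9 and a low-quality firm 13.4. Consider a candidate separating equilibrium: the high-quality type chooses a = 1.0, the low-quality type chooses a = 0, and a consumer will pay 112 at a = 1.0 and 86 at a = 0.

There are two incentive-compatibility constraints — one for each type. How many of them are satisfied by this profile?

1

Low-quality type: stay at 0 → 86; mimic → 112 − 13.4 × 1.0 = 98.6. IC fails (86 < 98.6).
High-quality type: signal → 112 − 6.9 × 1.0 = 105.1; deviate to 0 → 86. IC holds (105.1 ≥ 86).
1 of 2 constraints hold, so this profile is not an equilibrium.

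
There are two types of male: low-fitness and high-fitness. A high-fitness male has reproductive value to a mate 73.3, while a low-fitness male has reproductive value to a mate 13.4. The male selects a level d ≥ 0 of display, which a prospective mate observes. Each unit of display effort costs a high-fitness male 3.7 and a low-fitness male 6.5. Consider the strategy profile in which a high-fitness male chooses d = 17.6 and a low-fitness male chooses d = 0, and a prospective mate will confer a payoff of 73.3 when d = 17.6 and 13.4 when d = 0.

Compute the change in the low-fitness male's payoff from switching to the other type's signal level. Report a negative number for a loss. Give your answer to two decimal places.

-54.50

Playing d = 0 the low-fitness male receives 13.4.
Deviating to d = 17.6 brings payment 73.3 at cost 6.5 × 17.6 = 114.4, netting -41.1.
Gain from deviating: -41.1 − 13.4 = -54.50.
The gain is negative, so the low-fitness type's incentive-compatibility constraint is satisfied.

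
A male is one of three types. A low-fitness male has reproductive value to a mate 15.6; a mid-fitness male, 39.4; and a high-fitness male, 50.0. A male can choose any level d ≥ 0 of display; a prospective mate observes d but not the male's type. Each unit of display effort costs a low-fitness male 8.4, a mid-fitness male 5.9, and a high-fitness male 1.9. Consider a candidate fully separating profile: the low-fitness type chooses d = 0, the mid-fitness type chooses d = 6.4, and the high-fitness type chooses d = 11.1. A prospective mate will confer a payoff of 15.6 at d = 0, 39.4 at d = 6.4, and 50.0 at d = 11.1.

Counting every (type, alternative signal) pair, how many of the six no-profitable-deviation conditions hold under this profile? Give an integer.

Mid-fitness (own payoff 39.4 − 5.9×6.4 = 1.64): to d=0 gives 15.6 → profitable ✗; to d=11.1 gives 50.0 − 5.9×11.1 = -15.49 → no gain ✓.
High-fitness (own payoff 50.0 − 1.9×11.1 = 28.91): to d=0 gives 15.6 → no gain ✓; to d=6.4 gives 39.4 − 1.9×6.4 = 27.24 → no gain ✓.
Low-fitness (own payoff 15.6): to d=6.4 gives 39.4 − 8.4×6.4 = -14.36 → no gain ✓; to d=11.1 gives 50.0 − 8.4×11.1 = -43.24 → no gain ✓.
5 of the 6 constraints hold; not an equilibrium.

5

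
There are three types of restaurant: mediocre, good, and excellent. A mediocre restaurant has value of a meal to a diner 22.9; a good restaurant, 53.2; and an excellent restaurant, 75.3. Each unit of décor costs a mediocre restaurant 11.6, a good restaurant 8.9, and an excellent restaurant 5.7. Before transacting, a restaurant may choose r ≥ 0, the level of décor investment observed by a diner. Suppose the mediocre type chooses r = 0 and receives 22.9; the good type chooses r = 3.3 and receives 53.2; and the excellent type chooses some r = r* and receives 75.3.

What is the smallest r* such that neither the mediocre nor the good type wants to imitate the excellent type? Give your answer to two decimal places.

Mediocre type (on-path payoff 22.9) won't mimic when 22.9 ≥ 75.3 − 11.6·r*, i.e. r* ≥ 4.52.
Good type (on-path payoff 53.2 − 8.9×3.3 = 23.83) won't mimic when 23.83 ≥ 75.3 − 8.9·r*, i.e. r* ≥ 5.78.
Both must hold, so r* = max(4.52, 5.78) = 5.78. The good type's constraint binds.

5.78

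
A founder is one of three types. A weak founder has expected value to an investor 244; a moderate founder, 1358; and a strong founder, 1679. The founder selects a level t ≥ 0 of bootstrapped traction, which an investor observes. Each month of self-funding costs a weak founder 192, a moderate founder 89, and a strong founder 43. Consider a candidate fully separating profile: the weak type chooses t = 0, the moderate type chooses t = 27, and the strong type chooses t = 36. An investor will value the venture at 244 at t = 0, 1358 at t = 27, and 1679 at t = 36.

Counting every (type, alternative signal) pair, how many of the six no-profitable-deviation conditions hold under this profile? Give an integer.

Moderate (own payoff 1358 − 89×27 = -1045): to t=0 gives 244 → profitable ✗; to t=36 gives 1679 − 89×36 = -1525 → no gain ✓.
Strong (own payoff 1679 − 43×36 = 131): to t=0 gives 244 → profitable ✗; to t=27 gives 1358 − 43×27 = 197 → profitable ✗.
Weak (own payoff 244): to t=27 gives 1358 − 192×27 = -3826 → no gain ✓; to t=36 gives 1679 − 192×36 = -5233 → no gain ✓.
3 of the 6 constraints hold; not an equilibrium.

3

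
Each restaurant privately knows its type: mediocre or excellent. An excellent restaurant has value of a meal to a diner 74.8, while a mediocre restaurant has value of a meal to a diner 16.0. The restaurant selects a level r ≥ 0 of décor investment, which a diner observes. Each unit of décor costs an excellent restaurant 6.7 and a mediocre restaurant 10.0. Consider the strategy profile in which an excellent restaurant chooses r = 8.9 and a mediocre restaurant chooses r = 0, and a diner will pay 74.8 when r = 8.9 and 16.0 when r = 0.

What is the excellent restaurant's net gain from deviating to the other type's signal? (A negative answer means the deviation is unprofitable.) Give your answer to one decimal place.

Playing r = 8.9 the excellent restaurant receives 74.8 − 6.7 × 8.9 = 15.17.
Deviating to r = 0 yields 16.0 instead.
Gain from deviating: 16.0 − 15.17 = 0.83, i.e. 0.8 to one decimal place.
The gain is positive, so the excellent type's incentive-compatibility constraint is violated — this profile is not a separating equilibrium.

0.8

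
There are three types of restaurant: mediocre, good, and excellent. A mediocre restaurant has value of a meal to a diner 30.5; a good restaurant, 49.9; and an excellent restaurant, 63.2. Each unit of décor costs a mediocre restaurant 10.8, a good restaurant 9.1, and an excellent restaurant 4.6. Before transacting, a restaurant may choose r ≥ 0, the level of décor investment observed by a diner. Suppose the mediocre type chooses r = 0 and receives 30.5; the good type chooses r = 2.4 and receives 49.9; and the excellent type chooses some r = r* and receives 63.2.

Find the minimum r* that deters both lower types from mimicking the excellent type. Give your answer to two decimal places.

3.86

Good type (on-path payoff 49.9 − 9.1×2.4 = 28.06) won't mimic when 28.06 ≥ 63.2 − 9.1·r*, i.e. r* ≥ 3.86.
Mediocre type (on-path payoff 30.5) won't mimic when 30.5 ≥ 63.2 − 10.8·r*, i.e. r* ≥ 3.03.
Both must hold, so r* = max(3.03, 3.86) = 3.86. The good type's constraint binds.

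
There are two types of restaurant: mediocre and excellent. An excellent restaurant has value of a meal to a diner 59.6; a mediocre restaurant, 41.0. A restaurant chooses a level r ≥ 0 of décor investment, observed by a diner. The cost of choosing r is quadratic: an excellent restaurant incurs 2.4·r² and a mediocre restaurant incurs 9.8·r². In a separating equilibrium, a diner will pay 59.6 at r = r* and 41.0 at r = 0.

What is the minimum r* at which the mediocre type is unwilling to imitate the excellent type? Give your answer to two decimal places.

The mediocre type at r = 0 receives 41.0; imitating at r* yields 59.6 − 9.8·r*².
Indifference: 41.0 = 59.6 − 9.8·r*², so r*² = (59.6 − 41.0) / 9.8 ≈ 1.8980.
r* = √1.8980 ≈ 1.38.

1.38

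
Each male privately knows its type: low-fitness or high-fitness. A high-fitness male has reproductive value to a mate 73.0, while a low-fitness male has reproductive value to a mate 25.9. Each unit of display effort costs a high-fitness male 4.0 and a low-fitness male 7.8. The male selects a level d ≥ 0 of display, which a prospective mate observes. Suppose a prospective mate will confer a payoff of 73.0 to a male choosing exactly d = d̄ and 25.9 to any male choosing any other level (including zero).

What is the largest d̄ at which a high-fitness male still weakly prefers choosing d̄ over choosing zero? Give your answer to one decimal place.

11.8

Choosing d̄ yields the high-fitness type 73.0 − 4.0·d̄; choosing zero yields 25.9.
The high-fitness type is indifferent at 73.0 − 4.0·d̄ = 25.9, i.e. d̄ = (73.0 − 25.9) / 4.0 ≈ 11.8.
For any d̄ above 11.8 the high-fitness type would rather pool at zero, so separation collapses.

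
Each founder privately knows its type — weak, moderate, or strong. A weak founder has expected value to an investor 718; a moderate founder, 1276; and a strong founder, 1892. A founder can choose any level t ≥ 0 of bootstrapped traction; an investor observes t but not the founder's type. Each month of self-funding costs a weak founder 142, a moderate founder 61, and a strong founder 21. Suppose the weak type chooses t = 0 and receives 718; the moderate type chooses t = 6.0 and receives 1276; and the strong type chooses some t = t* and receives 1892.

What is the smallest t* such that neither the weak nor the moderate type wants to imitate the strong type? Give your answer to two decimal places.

Moderate type (on-path payoff 1276 − 61×6.0 = 910) won't mimic when 910 ≥ 1892 − 61·t*, i.e. t* ≥ 16.10.
Weak type (on-path payoff 718) won't mimic when 718 ≥ 1892 − 142·t*, i.e. t* ≥ 8.27.
Both must hold, so t* = max(8.27, 16.10) = 16.10. The moderate type's constraint binds.

16.10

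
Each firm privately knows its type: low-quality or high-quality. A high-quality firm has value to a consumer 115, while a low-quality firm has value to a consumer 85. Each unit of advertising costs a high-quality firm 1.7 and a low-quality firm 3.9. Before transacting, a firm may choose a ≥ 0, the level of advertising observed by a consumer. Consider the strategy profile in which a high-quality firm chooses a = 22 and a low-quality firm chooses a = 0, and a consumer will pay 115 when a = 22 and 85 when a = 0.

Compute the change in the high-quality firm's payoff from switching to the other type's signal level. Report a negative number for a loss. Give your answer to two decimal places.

7.40

Playing a = 22 the high-quality firm receives 115 − 1.7 × 22 = 77.6.
Deviating to a = 0 yields 85 instead.
Gain from deviating: 85 − 77.6 = 7.40.
The gain is positive, so the high-quality type's incentive-compatibility constraint is violated — this profile is not a separating equilibrium.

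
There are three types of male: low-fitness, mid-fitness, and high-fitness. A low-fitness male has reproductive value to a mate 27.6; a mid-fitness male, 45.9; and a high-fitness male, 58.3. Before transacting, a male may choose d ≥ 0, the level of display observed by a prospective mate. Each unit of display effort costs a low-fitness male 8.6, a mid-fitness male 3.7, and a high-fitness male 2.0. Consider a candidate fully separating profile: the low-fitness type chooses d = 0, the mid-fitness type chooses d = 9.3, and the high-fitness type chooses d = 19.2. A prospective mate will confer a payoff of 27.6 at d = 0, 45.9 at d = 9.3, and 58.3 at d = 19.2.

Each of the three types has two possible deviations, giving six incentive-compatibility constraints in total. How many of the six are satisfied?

Mid-fitness (own payoff 45.9 − 3.7×9.3 = 11.49): to d=0 gives 27.6 → profitable ✗; to d=19.2 gives 58.3 − 3.7×19.2 = -12.74 → no gain ✓.
High-fitness (own payoff 58.3 − 2.0×19.2 = 19.9): to d=0 gives 27.6 → profitable ✗; to d=9.3 gives 45.9 − 2.0×9.3 = 27.3 → profitable ✗.
Low-fitness (own payoff 27.6): to d=9.3 gives 45.9 − 8.6×9.3 = -34.08 → no gain ✓; to d=19.2 gives 58.3 − 8.6×19.2 = -106.82 → no gain ✓.
3 of the 6 constraints hold; not an equilibrium.

3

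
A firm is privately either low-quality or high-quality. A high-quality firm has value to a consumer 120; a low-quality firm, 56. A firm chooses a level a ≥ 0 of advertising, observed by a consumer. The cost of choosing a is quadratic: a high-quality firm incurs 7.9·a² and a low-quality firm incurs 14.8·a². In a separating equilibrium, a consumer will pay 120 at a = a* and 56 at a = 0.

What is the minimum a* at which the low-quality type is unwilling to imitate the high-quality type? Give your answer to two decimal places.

2.08

The low-quality type at a = 0 receives 56; imitating at a* yields 120 − 14.8·a*².
Indifference: 56 = 120 − 14.8·a*², so a*² = (120 − 56) / 14.8 ≈ 4.3243.
a* = √4.3243 ≈ 2.08.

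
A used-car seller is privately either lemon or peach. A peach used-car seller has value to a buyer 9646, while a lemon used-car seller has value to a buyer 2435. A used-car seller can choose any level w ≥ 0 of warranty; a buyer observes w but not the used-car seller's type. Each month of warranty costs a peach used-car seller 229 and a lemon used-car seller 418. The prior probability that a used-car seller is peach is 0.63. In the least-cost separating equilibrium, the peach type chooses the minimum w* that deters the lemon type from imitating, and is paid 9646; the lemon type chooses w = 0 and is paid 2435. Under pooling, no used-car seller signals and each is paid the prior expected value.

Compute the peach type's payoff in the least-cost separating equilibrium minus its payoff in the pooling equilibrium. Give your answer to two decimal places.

Least-cost separating signal: w* solves 2435 = 9646 − 418·w*, so w* = (9646 − 2435)/418 ≈ 17.2512.
Peach type's separating payoff: 9646 − 229 × w* = 9646 − 229 × (9646 − 2435)/418 = 9646 − 1651319/418 ≈ 5695.4761.
Pooling payoff: 0.63 × 9646 + 0.37 × 2435 = 6977.93.
Difference: 5695.4761 − 6977.93 = -1282.4539, i.e. -1282.45 to two decimal places.
The peach type would prefer the pooling outcome.

-1282.45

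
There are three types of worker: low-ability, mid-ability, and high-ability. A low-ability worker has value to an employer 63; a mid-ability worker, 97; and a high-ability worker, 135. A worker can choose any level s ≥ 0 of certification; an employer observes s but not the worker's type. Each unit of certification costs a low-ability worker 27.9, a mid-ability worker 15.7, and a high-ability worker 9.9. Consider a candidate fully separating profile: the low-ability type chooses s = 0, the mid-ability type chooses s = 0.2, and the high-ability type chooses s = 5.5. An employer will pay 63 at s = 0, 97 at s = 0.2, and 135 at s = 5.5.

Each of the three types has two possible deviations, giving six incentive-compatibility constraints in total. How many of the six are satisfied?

Low-ability (own payoff 63): to s=0.2 gives 97 − 27.9×0.2 = 91.42 → profitable ✗; to s=5.5 gives 135 − 27.9×5.5 = -18.45 → no gain ✓.
Mid-ability (own payoff 97 − 15.7×0.2 = 93.86): to s=0 gives 63 → no gain ✓; to s=5.5 gives 135 − 15.7×5.5 = 48.65 → no gain ✓.
High-ability (own payoff 135 − 9.9×5.5 = 80.55): to s=0 gives 63 → no gain ✓; to s=0.2 gives 97 − 9.9×0.2 = 95.02 → profitable ✗.
4 of the 6 constraints hold; not an equilibrium.

4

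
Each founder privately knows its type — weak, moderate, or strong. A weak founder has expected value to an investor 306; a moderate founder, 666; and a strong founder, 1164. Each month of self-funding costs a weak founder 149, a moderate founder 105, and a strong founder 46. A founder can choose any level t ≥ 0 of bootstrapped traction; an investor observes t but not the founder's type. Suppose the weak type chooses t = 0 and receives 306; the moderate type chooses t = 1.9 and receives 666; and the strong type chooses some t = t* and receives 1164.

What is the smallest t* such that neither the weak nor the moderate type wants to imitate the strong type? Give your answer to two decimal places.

Weak type (on-path payoff 306) won't mimic when 306 ≥ 1164 − 149·t*, i.e. t* ≥ 5.76.
Moderate type (on-path payoff 666 − 105×1.9 = 466.5) won't mimic when 466.5 ≥ 1164 − 105·t*, i.e. t* ≥ 6.64.
Both must hold, so t* = max(5.76, 6.64) = 6.64. The moderate type's constraint binds.

6.64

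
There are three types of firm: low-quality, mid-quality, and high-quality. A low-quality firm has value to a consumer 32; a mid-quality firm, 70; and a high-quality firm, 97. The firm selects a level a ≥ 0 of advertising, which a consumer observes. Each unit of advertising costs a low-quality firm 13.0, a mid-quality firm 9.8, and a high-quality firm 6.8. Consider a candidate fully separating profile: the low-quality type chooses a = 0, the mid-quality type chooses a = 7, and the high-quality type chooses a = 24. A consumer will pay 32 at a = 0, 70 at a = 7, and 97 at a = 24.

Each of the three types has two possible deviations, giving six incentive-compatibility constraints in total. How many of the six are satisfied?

3

Low-quality (own payoff 32): to a=7 gives 70 − 13.0×7 = -21 → no gain ✓; to a=24 gives 97 − 13.0×24 = -215 → no gain ✓.
High-quality (own payoff 97 − 6.8×24 = -66.2): to a=0 gives 32 → profitable ✗; to a=7 gives 70 − 6.8×7 = 22.4 → profitable ✗.
Mid-quality (own payoff 70 − 9.8×7 = 1.4): to a=0 gives 32 → profitable ✗; to a=24 gives 97 − 9.8×24 = -138.2 → no gain ✓.
3 of the 6 constraints hold; not an equilibrium.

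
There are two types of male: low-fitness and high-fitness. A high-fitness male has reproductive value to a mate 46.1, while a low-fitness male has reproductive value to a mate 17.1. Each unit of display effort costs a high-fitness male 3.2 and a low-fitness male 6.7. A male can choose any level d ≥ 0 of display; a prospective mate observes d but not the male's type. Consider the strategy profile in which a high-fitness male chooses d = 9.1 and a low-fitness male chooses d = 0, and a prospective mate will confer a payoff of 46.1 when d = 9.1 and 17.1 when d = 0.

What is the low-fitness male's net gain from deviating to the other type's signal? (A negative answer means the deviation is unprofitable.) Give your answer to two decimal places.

Playing d = 0 the low-fitness male receives 17.1.
Deviating to d = 9.1 brings payment 46.1 at cost 6.7 × 9.1 = 60.97, netting -14.87.
Gain from deviating: -14.87 − 17.1 = -31.97.
The gain is negative, so the low-fitness type's incentive-compatibility constraint is satisfied.

-31.97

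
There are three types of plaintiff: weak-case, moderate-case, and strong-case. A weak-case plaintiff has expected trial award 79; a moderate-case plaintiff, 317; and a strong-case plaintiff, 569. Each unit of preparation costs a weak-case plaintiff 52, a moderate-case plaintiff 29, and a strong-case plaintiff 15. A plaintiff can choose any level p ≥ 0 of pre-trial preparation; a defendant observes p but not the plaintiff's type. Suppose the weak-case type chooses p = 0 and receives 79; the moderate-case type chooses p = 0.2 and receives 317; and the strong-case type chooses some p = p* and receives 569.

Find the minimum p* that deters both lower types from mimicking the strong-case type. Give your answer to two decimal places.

Weak-case type (on-path payoff 79) won't mimic when 79 ≥ 569 − 52·p*, i.e. p* ≥ 9.42.
Moderate-case type (on-path payoff 317 − 29×0.2 = 311.2) won't mimic when 311.2 ≥ 569 − 29·p*, i.e. p* ≥ 8.89.
Both must hold, so p* = max(9.42, 8.89) = 9.42. The weak-case type's constraint binds.

9.42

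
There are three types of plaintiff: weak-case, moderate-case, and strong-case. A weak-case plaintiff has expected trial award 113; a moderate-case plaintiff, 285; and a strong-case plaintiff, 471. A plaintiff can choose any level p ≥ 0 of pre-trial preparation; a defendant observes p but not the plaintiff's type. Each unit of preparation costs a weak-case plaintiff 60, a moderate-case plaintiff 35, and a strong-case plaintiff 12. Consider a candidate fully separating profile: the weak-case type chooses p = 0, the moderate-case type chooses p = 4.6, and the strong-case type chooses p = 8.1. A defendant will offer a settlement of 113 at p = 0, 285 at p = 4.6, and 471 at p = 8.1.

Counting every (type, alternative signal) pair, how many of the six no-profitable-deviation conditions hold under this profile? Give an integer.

Weak-case (own payoff 113): to p=4.6 gives 285 − 60×4.6 = 9 → no gain ✓; to p=8.1 gives 471 − 60×8.1 = -15 → no gain ✓.
Moderate-case (own payoff 285 − 35×4.6 = 124): to p=0 gives 113 → no gain ✓; to p=8.1 gives 471 − 35×8.1 = 187.5 → profitable ✗.
Strong-case (own payoff 471 − 12×8.1 = 373.8): to p=0 gives 113 → no gain ✓; to p=4.6 gives 285 − 12×4.6 = 229.8 → no gain ✓.
5 of the 6 constraints hold; not an equilibrium.

5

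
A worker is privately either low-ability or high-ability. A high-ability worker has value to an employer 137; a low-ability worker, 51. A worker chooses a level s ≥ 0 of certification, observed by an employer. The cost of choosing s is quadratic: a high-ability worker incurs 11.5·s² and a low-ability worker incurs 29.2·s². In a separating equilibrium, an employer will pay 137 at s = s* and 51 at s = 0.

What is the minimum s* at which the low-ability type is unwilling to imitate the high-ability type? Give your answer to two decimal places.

The low-ability type at s = 0 receives 51; imitating at s* yields 137 − 29.2·s*².
Indifference: 51 = 137 − 29.2·s*², so s*² = (137 − 51) / 29.2 ≈ 2.9452.
s* = √2.9452 ≈ 1.72.

1.72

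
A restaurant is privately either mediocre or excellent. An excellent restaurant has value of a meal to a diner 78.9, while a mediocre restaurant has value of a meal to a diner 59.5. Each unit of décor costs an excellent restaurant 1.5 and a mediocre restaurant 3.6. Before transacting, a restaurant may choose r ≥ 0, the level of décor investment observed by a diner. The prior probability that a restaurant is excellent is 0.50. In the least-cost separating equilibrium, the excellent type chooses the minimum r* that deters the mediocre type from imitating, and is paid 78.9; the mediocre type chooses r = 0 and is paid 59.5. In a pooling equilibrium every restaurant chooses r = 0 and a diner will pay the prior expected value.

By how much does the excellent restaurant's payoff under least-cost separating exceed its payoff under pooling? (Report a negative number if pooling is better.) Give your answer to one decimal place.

1.6

Least-cost separating signal: r* solves 59.5 = 78.9 − 3.6·r*, so r* = (78.9 − 59.5)/3.6 ≈ 5.3889.
Excellent type's separating payoff: 78.9 − 1.5 × r* = 78.9 − 1.5 × (78.9 − 59.5)/3.6 = 78.9 − 29.1/3.6 ≈ 70.817.
Pooling payoff: 0.50 × 78.9 + 0.50 × 59.5 = 69.2.
Difference: 70.817 − 69.2 = 1.617, i.e. 1.6 to one decimal place.
The excellent type prefers to separate.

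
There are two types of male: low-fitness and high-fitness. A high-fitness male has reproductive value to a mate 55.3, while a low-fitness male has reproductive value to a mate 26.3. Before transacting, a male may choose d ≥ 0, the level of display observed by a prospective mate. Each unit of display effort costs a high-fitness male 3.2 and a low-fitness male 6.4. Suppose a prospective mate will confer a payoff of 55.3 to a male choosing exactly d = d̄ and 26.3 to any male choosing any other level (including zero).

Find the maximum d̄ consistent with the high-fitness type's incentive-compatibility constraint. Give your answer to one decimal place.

9.1

Choosing d̄ yields the high-fitness type 55.3 − 3.2·d̄; choosing zero yields 26.3.
The high-fitness type is indifferent at 55.3 − 3.2·d̄ = 26.3, i.e. d̄ = (55.3 − 26.3) / 3.2 ≈ 9.1.
For any d̄ above 9.1 the high-fitness type would rather pool at zero, so separation collapses.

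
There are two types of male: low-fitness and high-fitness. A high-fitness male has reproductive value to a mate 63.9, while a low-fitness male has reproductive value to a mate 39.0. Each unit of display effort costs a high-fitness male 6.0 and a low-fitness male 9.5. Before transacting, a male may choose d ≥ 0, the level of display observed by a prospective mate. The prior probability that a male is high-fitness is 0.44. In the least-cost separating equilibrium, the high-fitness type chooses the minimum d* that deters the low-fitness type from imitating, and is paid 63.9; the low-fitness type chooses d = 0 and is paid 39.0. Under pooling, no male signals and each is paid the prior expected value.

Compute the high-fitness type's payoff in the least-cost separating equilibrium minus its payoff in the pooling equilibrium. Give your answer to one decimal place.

-1.8

Least-cost separating signal: d* solves 39.0 = 63.9 − 9.5·d*, so d* = (63.9 − 39.0)/9.5 ≈ 2.6211.
High-fitness type's separating payoff: 63.9 − 6.0 × d* = 63.9 − 6.0 × (63.9 − 39.0)/9.5 = 63.9 − 149.4/9.5 ≈ 48.174.
Pooling payoff: 0.44 × 63.9 + 0.56 × 39.0 = 49.956.
Difference: 48.174 − 49.956 = -1.782, i.e. -1.8 to one decimal place.
The high-fitness type would prefer the pooling outcome.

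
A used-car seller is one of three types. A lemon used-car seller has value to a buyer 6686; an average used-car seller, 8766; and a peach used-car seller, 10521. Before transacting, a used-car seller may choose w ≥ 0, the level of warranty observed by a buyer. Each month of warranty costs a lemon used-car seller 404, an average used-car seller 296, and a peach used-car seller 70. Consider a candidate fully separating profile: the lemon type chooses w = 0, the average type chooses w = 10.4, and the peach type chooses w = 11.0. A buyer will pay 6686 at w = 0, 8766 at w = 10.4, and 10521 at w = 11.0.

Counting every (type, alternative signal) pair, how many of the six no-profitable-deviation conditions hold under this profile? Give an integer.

Average (own payoff 8766 − 296×10.4 = 5687.6): to w=0 gives 6686 → profitable ✗; to w=11.0 gives 10521 − 296×11.0 = 7265 → profitable ✗.
Peach (own payoff 10521 − 70×11.0 = 9751): to w=0 gives 6686 → no gain ✓; to w=10.4 gives 8766 − 70×10.4 = 8038 → no gain ✓.
Lemon (own payoff 6686): to w=10.4 gives 8766 − 404×10.4 = 4564.4 → no gain ✓; to w=11.0 gives 10521 − 404×11.0 = 6077 → no gain ✓.
4 of the 6 constraints hold; not an equilibrium.

4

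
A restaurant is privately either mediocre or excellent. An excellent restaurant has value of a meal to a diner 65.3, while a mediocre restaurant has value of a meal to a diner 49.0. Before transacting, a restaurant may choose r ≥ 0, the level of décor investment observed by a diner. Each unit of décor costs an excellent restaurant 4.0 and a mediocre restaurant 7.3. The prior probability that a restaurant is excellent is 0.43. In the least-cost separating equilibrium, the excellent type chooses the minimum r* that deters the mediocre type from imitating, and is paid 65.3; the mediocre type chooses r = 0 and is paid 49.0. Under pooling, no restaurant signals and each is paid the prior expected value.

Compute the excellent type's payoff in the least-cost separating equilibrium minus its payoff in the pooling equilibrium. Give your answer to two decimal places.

0.36

Least-cost separating signal: r* solves 49.0 = 65.3 − 7.3·r*, so r* = (65.3 − 49.0)/7.3 ≈ 2.2329.
Excellent type's separating payoff: 65.3 − 4.0 × r* = 65.3 − 4.0 × (65.3 − 49.0)/7.3 = 65.3 − 65.2/7.3 ≈ 56.3685.
Pooling payoff: 0.43 × 65.3 + 0.57 × 49.0 = 56.009.
Difference: 56.3685 − 56.009 = 0.3595, i.e. 0.36 to two decimal places.
The excellent type prefers to separate.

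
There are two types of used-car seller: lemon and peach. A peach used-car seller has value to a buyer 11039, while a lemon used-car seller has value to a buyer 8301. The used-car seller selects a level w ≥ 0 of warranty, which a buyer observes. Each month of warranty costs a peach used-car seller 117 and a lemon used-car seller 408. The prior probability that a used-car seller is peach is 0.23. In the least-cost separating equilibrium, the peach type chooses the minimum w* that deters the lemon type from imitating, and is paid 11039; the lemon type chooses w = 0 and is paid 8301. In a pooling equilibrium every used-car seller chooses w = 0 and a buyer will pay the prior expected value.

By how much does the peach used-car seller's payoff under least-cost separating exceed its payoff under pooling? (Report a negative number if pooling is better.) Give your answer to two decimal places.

1323.10

Least-cost separating signal: w* solves 8301 = 11039 − 408·w*, so w* = (11039 − 8301)/408 ≈ 6.7108.
Peach type's separating payoff: 11039 − 117 × w* = 11039 − 117 × (11039 − 8301)/408 = 11039 − 320346/408 ≈ 10253.8382.
Pooling payoff: 0.23 × 11039 + 0.77 × 8301 = 8930.74.
Difference: 10253.8382 − 8930.74 = 1323.0982, i.e. 1323.10 to two decimal places.
The peach type prefers to separate.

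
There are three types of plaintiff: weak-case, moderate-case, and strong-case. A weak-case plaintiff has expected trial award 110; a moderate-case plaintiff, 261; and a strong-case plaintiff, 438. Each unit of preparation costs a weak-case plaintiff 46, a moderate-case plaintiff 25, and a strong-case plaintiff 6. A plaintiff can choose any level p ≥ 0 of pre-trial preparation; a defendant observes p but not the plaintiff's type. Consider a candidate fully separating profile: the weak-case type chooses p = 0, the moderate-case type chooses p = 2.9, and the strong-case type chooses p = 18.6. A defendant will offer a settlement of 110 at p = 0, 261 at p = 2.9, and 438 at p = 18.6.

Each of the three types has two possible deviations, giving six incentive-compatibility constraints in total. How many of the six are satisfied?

5

Moderate-case (own payoff 261 − 25×2.9 = 188.5): to p=0 gives 110 → no gain ✓; to p=18.6 gives 438 − 25×18.6 = -27 → no gain ✓.
Strong-case (own payoff 438 − 6×18.6 = 326.4): to p=0 gives 110 → no gain ✓; to p=2.9 gives 261 − 6×2.9 = 243.6 → no gain ✓.
Weak-case (own payoff 110): to p=2.9 gives 261 − 46×2.9 = 127.6 → profitable ✗; to p=18.6 gives 438 − 46×18.6 = -417.6 → no gain ✓.
5 of the 6 constraints hold; not an equilibrium.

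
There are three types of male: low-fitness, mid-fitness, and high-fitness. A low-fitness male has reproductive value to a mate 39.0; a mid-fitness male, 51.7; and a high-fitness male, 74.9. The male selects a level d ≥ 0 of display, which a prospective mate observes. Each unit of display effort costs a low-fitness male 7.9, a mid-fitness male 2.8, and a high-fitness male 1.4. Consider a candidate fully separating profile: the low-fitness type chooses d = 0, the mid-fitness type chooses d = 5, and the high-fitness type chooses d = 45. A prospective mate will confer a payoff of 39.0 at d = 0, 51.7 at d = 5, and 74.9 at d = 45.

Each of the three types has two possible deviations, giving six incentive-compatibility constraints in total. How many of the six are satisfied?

Low-fitness (own payoff 39.0): to d=5 gives 51.7 − 7.9×5 = 12.2 → no gain ✓; to d=45 gives 74.9 − 7.9×45 = -280.6 → no gain ✓.
High-fitness (own payoff 74.9 − 1.4×45 = 11.9): to d=0 gives 39.0 → profitable ✗; to d=5 gives 51.7 − 1.4×5 = 44.7 → profitable ✗.
Mid-fitness (own payoff 51.7 − 2.8×5 = 37.7): to d=0 gives 39.0 → profitable ✗; to d=45 gives 74.9 − 2.8×45 = -51.1 → no gain ✓.
3 of the 6 constraints hold; not an equilibrium.

3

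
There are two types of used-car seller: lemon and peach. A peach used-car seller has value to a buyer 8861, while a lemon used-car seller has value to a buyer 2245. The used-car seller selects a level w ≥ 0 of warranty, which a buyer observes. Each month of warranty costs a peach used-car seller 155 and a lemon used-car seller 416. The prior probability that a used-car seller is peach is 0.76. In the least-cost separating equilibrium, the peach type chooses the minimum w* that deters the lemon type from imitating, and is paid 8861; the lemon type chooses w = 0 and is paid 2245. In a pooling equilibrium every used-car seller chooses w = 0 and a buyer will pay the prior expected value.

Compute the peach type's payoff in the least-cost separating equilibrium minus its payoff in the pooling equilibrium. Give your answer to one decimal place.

-877.3

Least-cost separating signal: w* solves 2245 = 8861 − 416·w*, so w* = (8861 − 2245)/416 ≈ 15.9038.
Peach type's separating payoff: 8861 − 155 × w* = 8861 − 155 × (8861 − 2245)/416 = 8861 − 1025480/416 ≈ 6395.904.
Pooling payoff: 0.76 × 8861 + 0.24 × 2245 = 7273.16.
Difference: 6395.904 − 7273.16 = -877.256, i.e. -877.3 to one decimal place.
The peach type would prefer the pooling outcome.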